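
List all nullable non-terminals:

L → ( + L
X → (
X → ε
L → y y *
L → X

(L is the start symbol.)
A non-terminal is nullable if it can derive ε (the empty string): either it has an ε-production, or it has a production whose right-hand side consists entirely of nullable non-terminals.

ε-productions: X → ε
So X is immediately nullable.
L → X: every symbol on the right is nullable, so L is nullable too.
Every non-terminal is now nullable.
Nullable = { 'L', 'X' }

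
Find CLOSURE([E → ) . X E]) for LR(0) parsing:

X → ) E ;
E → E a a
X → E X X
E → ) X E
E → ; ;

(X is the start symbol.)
To compute CLOSURE, for each item [A → α.Bβ] where B is a non-terminal, add [B → .γ] for all productions B → γ; repeat for the newly added items until nothing changes.

Start with: [E → ) . X E]
  [E → ) . X E] has the dot before X: add [X → . ) E ;], [X → . E X X]
  [X → . E X X] has the dot before E: add [E → . E a a], [E → . ) X E], [E → . ; ;]
No further items can be added.

CLOSURE = { [E → ) . X E], [E → . ) X E], [E → . ; ;], [E → . E a a], [X → . ) E ;], [X → . E X X] }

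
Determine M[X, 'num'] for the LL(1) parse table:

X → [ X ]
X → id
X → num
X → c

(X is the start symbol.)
To find M[X, 'num'], we find productions for X where 'num' is in the predict set (PREDICT(N → α) = (FIRST(α) \ {ε}) ∪ (FOLLOW(N) if α ⇒* ε)).

X → [ X ]: PREDICT = { '[' }
X → id: PREDICT = { 'id' }
X → num: PREDICT = { 'num' }
  'num' is in predict set, so this production goes in M[X, 'num']
X → c: PREDICT = { 'c' }

M[X, 'num'] = X → num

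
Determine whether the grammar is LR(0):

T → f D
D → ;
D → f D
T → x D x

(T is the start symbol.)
Augment with T' → T and build the canonical LR(0) collection (I0 = CLOSURE({[T' → . T]}), then GOTO on every symbol after a dot until no new states appear). It has 10 states:
  I0: { [T → . f D], [T → . x D x], [T' → . T] }  — shift
  I1: { [T' → T .] }  — accept
  I2: { [D → . ;], [D → . f D], [T → f . D] }  — shift
  I3: { [D → . ;], [D → . f D], [T → x . D x] }  — shift
  I4: { [D → ; .] }  — reduce
  I5: { [T → x D . x] }  — shift
  I6: { [D → . ;], [D → . f D], [D → f . D] }  — shift
  I7: { [D → f D .] }  — reduce
  I8: { [T → x D x .] }  — reduce
  I9: { [T → f D .] }  — reduce

Every state is either a pure shift/goto state or contains exactly one complete item and nothing to shift — no conflicts. The grammar is LR(0).

Answer: Yes, the grammar is LR(0)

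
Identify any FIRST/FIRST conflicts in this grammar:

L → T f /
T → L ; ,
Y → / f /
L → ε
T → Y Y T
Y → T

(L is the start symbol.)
Yes. T → L ';' ',' / T → Y Y T on { '/', ';' }; Y → '/' f '/' / Y → T on { '/' }

A FIRST/FIRST conflict occurs when two productions N → α and N → β for the same non-terminal have FIRST(α) ∩ FIRST(β) ≠ ∅ (with ε ∈ FIRST of a nullable right-hand side, so two nullable alternatives also conflict).

FIRST sets of the non-terminals at (or reachable through a nullable prefix from) the front of some alternative:
  FIRST(T) = { '/', ';' }
  FIRST(L) = { '/', ';', ε }
  FIRST(Y) = { '/', ';' }

Productions for L:
  L → T f /: FIRST = { '/', ';' }
  L → ε: FIRST = { ε }
Productions for T:
  T → L ; ,: FIRST = { '/', ';' }
  T → Y Y T: FIRST = { '/', ';' }
Productions for Y:
  Y → / f /: FIRST = { '/' }
  Y → T: FIRST = { '/', ';' }

Conflict for T: T → L ; , and T → Y Y T
  Overlap: { '/', ';' }
Conflict for Y: Y → / f / and Y → T
  Overlap: { '/' }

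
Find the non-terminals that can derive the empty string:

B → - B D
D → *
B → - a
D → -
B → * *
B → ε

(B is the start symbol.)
ε-productions: B → ε
So B is immediately nullable.
No further non-terminal can be added: every production for the remaining non-terminals contains a terminal or a non-nullable non-terminal.
Nullable = { 'B' }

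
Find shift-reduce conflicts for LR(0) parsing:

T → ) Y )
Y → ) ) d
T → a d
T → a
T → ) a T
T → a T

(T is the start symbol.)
A shift-reduce conflict occurs when an LR(0) state has both:
  - a complete (reduce) item [A → α .] (dot at the end), and
  - a shift item [B → β . c γ] (dot before a terminal).

Augment with T' → T and build the canonical LR(0) collection (I0 = CLOSURE({[T' → . T]}), then GOTO on every symbol after a dot until no new states appear). It has 13 states:
  I0: { [T → . ) Y )], [T → . ) a T], [T → . a T], [T → . a d], [T → . a], [T' → . T] }  — shift
  I1: { [T → ) . Y )], [T → ) . a T], [Y → . ) ) d] }  — shift
  I2: { [T' → T .] }  — accept
  I3: { [T → . ) Y )], [T → . ) a T], [T → . a T], [T → . a d], [T → . a], [T → a . T], [T → a . d], [T → a .] }  — shift, reduce
  I4: { [T → a T .] }  — reduce
  I5: { [T → a d .] }  — reduce
  I6: { [Y → ) . ) d] }  — shift
  I7: { [T → ) Y . )] }  — shift
  I8: { [T → ) a . T], [T → . ) Y )], [T → . ) a T], [T → . a T], [T → . a d], [T → . a] }  — shift
  I9: { [T → ) a T .] }  — reduce
  I10: { [T → ) Y ) .] }  — reduce
  I11: { [Y → ) ) . d] }  — shift
  I12: { [Y → ) ) d .] }  — reduce

I3 contains reduce item [T → a .] and shift items [T → . ) Y )], [T → . ) a T], [T → . a], [T → . a T], [T → . a d], [T → a . d] — shift-reduce conflict.

Answer: Yes — I3: [T → a .] vs [T → . ) Y )]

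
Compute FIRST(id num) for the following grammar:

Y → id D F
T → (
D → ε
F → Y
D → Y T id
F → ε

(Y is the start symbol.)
{ 'id' }

To compute FIRST(id num), process the symbols left to right:
Symbol id is a terminal. Add 'id' and stop.
FIRST(id num) = { 'id' }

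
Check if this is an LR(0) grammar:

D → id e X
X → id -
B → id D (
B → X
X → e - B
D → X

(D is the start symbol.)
Yes, the grammar is LR(0)

Augment with D' → D and build the canonical LR(0) collection (I0 = CLOSURE({[D' → . D]}), then GOTO on every symbol after a dot until no new states appear). It has 15 states:
  I0: { [D → . X], [D → . id e X], [D' → . D], [X → . e - B], [X → . id -] }  — shift
  I1: { [D' → D .] }  — accept
  I2: { [D → X .] }  — reduce
  I3: { [X → e . - B] }  — shift
  I4: { [D → id . e X], [X → id . -] }  — shift
  I5: { [X → id - .] }  — reduce
  I6: { [D → id e . X], [X → . e - B], [X → . id -] }  — shift
  I7: { [D → id e X .] }  — reduce
  I8: { [X → id . -] }  — shift
  I9: { [B → . X], [B → . id D (], [X → . e - B], [X → . id -], [X → e - . B] }  — shift
  I10: { [X → e - B .] }  — reduce
  I11: { [B → X .] }  — reduce
  I12: { [B → id . D (], [D → . X], [D → . id e X], [X → . e - B], [X → . id -], [X → id . -] }  — shift
  I13: { [B → id D . (] }  — shift
  I14: { [B → id D ( .] }  — reduce

Every state is either a pure shift/goto state or contains exactly one complete item and nothing to shift — no conflicts. The grammar is LR(0).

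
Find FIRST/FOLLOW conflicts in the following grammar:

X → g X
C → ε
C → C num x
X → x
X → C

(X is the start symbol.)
A FIRST/FOLLOW conflict occurs when a non-terminal N has a nullable alternative N → β (β ⇒* ε) and another alternative N → α with FIRST(α) ∩ FOLLOW(N) ≠ ∅: on such a lookahead the parser cannot decide between expanding α and letting N vanish via β.

Nullable non-terminals: C, X.
FIRST sets used below: FIRST(C) = { 'num', ε }

C: nullable alternative(s) C → ε; FOLLOW(C) = { $, 'num' }
  C → ε: FIRST \ {ε} = { } — this is the only nullable alternative, skip
  C → C num x: FIRST \ {ε} = { 'num' } — overlaps FOLLOW(C) on { 'num' }: CONFLICT

X: nullable alternative(s) X → C; FOLLOW(X) = { $ }
  X → g X: FIRST \ {ε} = { 'g' } — disjoint from FOLLOW(X)
  X → x: FIRST \ {ε} = { 'x' } — disjoint from FOLLOW(X)
  X → C: FIRST \ {ε} = { 'num' } — this is the only nullable alternative, skip

So the grammar has 1 FIRST/FOLLOW conflict (marked CONFLICT above).

Answer: Yes. C → C num x with FOLLOW(C) on { 'num' }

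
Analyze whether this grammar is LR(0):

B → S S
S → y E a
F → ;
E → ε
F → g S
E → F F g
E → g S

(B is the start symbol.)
A grammar is LR(0) if no state in the canonical LR(0) collection has:
  - both a shift item (dot before a terminal) and a complete item (shift-reduce conflict), or
  - two or more complete items (reduce-reduce conflict; the accept item [B' → B .] counts as a complete item here).

Augment with B' → B and build the canonical LR(0) collection (I0 = CLOSURE({[B' → . B]}), then GOTO on every symbol after a dot until no new states appear). It has 15 states:
  I0: { [B → . S S], [B' → . B], [S → . y E a] }  — shift
  I1: { [B' → B .] }  — accept
  I2: { [B → S . S], [S → . y E a] }  — shift
  I3: { [E → . F F g], [E → . g S], [E → .], [F → . ;], [F → . g S], [S → y . E a] }  — shift, reduce
  I4: { [F → ; .] }  — reduce
  I5: { [S → y E . a] }  — shift
  I6: { [E → F . F g], [F → . ;], [F → . g S] }  — shift
  I7: { [E → g . S], [F → g . S], [S → . y E a] }  — shift
  I8: { [E → g S .], [F → g S .] }  — 2 reduces
  I9: { [E → F F . g] }  — shift
  I10: { [F → g . S], [S → . y E a] }  — shift
  I11: { [F → g S .] }  — reduce
  I12: { [E → F F g .] }  — reduce
  I13: { [S → y E a .] }  — reduce
  I14: { [B → S S .] }  — reduce

Conflict in state I3:
  Shift-reduce conflict between [E → .] and [E → . g S]
So the grammar is NOT LR(0).

Answer: No. Shift-reduce conflict between [E → .] and [E → . g S]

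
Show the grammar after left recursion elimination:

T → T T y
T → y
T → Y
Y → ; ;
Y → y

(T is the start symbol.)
T is directly left-recursive. The standard transformation for
  A → A α₁ | ... | A α_m | β₁ | ... | β_n
is
  A  → β₁ A' | ... | β_n A'
  A' → α₁ A' | ... | α_m A' | ε

T → y becomes T → y T'
T → Y becomes T → Y T'
T → T T y becomes T' → T y T'
Add T' → ε

Productions for other non-terminals are unchanged:
  Y → ; ;
  Y → y

Resulting grammar:
T → y T'
T → Y T'
T' → T y T'
T' → ε
Y → ; ;
Y → y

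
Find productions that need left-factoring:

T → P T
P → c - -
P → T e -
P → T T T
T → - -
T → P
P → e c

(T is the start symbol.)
Left-factoring is needed when two productions for the same non-terminal
share a common prefix on the right-hand side.

Productions for T:
  T → P T
  T → - -
  T → P
Productions for P:
  P → c - -
  P → T e -
  P → T T T
  P → e c

Found common prefix 'P' in productions for T
Found common prefix 'T' in productions for P

Answer: Yes, T has productions with common prefix 'P'; P has productions with common prefix 'T'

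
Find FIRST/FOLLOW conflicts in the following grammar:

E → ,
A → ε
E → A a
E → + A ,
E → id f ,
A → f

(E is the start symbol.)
Nullable non-terminals: A.

A: nullable alternative(s) A → ε; FOLLOW(A) = { ',', 'a' }
  A → ε: FIRST \ {ε} = { } — this is the only nullable alternative, skip
  A → f: FIRST \ {ε} = { 'f' } — disjoint from FOLLOW(A)

E has no nullable alternative, so no FIRST/FOLLOW check is needed there.

No FIRST/FOLLOW conflicts found.

Answer: No FIRST/FOLLOW conflicts.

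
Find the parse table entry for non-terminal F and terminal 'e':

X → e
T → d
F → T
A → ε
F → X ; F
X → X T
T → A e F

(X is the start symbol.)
F → T, F → X ; F

To find M[F, 'e'], we find productions for F where 'e' is in the predict set (PREDICT(N → α) = (FIRST(α) \ {ε}) ∪ (FOLLOW(N) if α ⇒* ε)).

Relevant sets:
  FIRST(T) = { 'd', 'e' }
  FIRST(X) = { 'e' }

F → T: PREDICT = { 'd', 'e' }
  'e' is in predict set, so this production goes in M[F, 'e']
F → X ; F: PREDICT = { 'e' }
  'e' is in predict set, so this production goes in M[F, 'e']

M[F, 'e'] = F → T, F → X ; F  (a multiply-defined cell — the grammar is not LL(1))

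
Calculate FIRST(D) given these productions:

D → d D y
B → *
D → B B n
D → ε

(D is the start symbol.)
{ '*', 'd', ε }

To compute FIRST(D), examine every production with D on the left-hand side, reading each right-hand side left to right until a non-nullable symbol is reached.

FIRST sets of the other non-terminals involved (by the same procedure, iterated to a fixed point):
  FIRST(B) = { '*' }

From D → d D y:
  - d is a terminal: add 'd' and stop
From D → B B n:
  - B is a non-terminal: add FIRST(B) \ {ε} = { '*' }
    B is not nullable, so stop
From D → ε:
  - ε-production, so ε ∈ FIRST(D)

Collecting: FIRST(D) = { '*', 'd', ε }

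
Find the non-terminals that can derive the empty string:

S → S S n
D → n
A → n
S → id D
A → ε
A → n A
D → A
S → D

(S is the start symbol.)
{ 'A', 'D', 'S' }

A non-terminal is nullable if it can derive ε (the empty string): either it has an ε-production, or it has a production whose right-hand side consists entirely of nullable non-terminals.

ε-productions: A → ε
So A is immediately nullable.
D → A: every symbol on the right is nullable, so D is nullable too.
S → D: every symbol on the right is nullable, so S is nullable too.
Every non-terminal is now nullable.
Nullable = { 'A', 'D', 'S' }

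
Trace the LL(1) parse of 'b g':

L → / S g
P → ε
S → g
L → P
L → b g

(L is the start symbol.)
LL(1) parsing maintains a stack (initially the start symbol over $) and the input. At each step: if the stack top is a terminal, match it against the current input token; if it is a non-terminal N, replace it with the RHS of M[N, lookahead] (the unique production whose predict set contains the lookahead).

Stack is shown with the top on the left.

Stack  Input  Action
--------------------
L $    b g $  output L → b g
b g $  b g $  match 'b'
g $    g $    match 'g'
$      $      accept

The string is accepted.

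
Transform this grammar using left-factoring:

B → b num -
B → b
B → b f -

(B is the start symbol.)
B → b B'
B' → num -
B' → ε
B' → f -

Left-factoring transforms A → αβ₁ | αβ₂ into A → αA' and A' → β₁ | β₂
(α is the longest common prefix among the alternatives). Repeat until
no nonterminal has two alternatives with a common prefix.

Round 1: B has alternatives sharing prefix 'b'. Introduce B': B → b B'
  Add: B' → num -
  Add: B' → ε
  Add: B' → f -

No remaining common prefixes — done.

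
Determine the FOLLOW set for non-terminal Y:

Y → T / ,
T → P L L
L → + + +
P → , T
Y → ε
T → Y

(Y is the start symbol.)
To compute FOLLOW(Y), find every occurrence of Y on a right-hand side N → α Y β: add FIRST(β) \ {ε}, and if β is empty or nullable also add FOLLOW(N). Iterate to a fixed point.

Y is the start symbol, so $ ∈ FOLLOW(Y).
In T → Y: Y is at the end, add FOLLOW(T)

The FOLLOW sets referred to above (computed the same way, to a fixed point):
  FOLLOW(T) = { '+', '/' }

Taking the union: FOLLOW(Y) = { $, '+', '/' }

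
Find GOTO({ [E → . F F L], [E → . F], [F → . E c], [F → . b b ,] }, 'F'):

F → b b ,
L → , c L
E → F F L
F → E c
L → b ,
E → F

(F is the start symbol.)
{ [E → . F F L], [E → . F], [E → F . F L], [E → F .], [F → . E c], [F → . b b ,] }

GOTO(I, 'F') = CLOSURE({ [A → αX.β] : [A → α.Xβ] ∈ I, X = 'F' })

Items with dot before 'F', with the dot advanced:
  [E → . F] → [E → F .]
  [E → . F F L] → [E → F . F L]
Closure of the advanced items:
  [E → F . F L] has the dot before F: add [F → . b b ,], [F → . E c]
  [F → . E c] has the dot before E: add [E → . F F L], [E → . F]

GOTO = { [E → . F F L], [E → . F], [E → F . F L], [E → F .], [F → . E c], [F → . b b ,] }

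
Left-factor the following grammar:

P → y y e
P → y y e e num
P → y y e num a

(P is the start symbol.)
Left-factoring transforms A → αβ₁ | αβ₂ into A → αA' and A' → β₁ | β₂
(α is the longest common prefix among the alternatives). Repeat until
no nonterminal has two alternatives with a common prefix.

Round 1: P has alternatives sharing prefix 'y y e'. Introduce P': P → y y e P'
  Add: P' → ε
  Add: P' → e num
  Add: P' → num a

No remaining common prefixes — done.

Resulting grammar:
P → y y e P'
P' → ε
P' → e num
P' → num a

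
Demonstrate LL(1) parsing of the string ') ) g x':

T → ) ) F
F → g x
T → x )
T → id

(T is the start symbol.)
Stack is shown with the top on the left.

Stack    Input      Action
--------------------------
T $      ) ) g x $  output T → ) ) F
) ) F $  ) ) g x $  match ')'
) F $    ) g x $    match ')'
F $      g x $      output F → g x
g x $    g x $      match 'g'
x $      x $        match 'x'
$        $          accept

The string is accepted.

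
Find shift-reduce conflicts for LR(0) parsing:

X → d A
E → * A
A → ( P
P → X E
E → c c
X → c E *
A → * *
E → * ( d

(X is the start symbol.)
Yes — I16: [E → * ( d .] vs [A → . ( P]

A shift-reduce conflict occurs when an LR(0) state has both:
  - a complete (reduce) item [A → α .] (dot at the end), and
  - a shift item [B → β . c γ] (dot before a terminal).

Augment with X' → X and build the canonical LR(0) collection (I0 = CLOSURE({[X' → . X]}), then GOTO on every symbol after a dot until no new states appear). It has 19 states:
  I0: { [X → . c E *], [X → . d A], [X' → . X] }  — shift
  I1: { [X' → X .] }  — accept
  I2: { [E → . * ( d], [E → . * A], [E → . c c], [X → c . E *] }  — shift
  I3: { [A → . ( P], [A → . * *], [X → d . A] }  — shift
  I4: { [A → ( . P], [P → . X E], [X → . c E *], [X → . d A] }  — shift
  I5: { [A → * . *] }  — shift
  I6: { [X → d A .] }  — reduce
  I7: { [A → * * .] }  — reduce
  I8: { [A → ( P .] }  — reduce
  I9: { [E → . * ( d], [E → . * A], [E → . c c], [P → X . E] }  — shift
  I10: { [A → . ( P], [A → . * *], [E → * . ( d], [E → * . A] }  — shift
  I11: { [P → X E .] }  — reduce
  I12: { [E → c . c] }  — shift
  I13: { [E → c c .] }  — reduce
  I14: { [A → ( . P], [E → * ( . d], [P → . X E], [X → . c E *], [X → . d A] }  — shift
  I15: { [E → * A .] }  — reduce
  I16: { [A → . ( P], [A → . * *], [E → * ( d .], [X → d . A] }  — shift, reduce
  I17: { [X → c E . *] }  — shift
  I18: { [X → c E * .] }  — reduce

I16 contains reduce item [E → * ( d .] and shift items [A → . ( P], [A → . * *] — shift-reduce conflict.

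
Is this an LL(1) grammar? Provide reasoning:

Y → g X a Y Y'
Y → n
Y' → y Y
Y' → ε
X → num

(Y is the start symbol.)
A grammar is LL(1) if for each non-terminal N with multiple productions, the predict sets of those productions are pairwise disjoint, where PREDICT(N → α) = (FIRST(α) \ {ε}) ∪ (FOLLOW(N) if α ⇒* ε).

Relevant sets:
  FOLLOW(Y') = { $, 'y' }

For Y:
  PREDICT(Y → g X a Y Y') = { 'g' }
  PREDICT(Y → n) = { 'n' }
For Y':
  PREDICT(Y' → y Y) = { 'y' }
  PREDICT(Y' → ε) = { $, 'y' }
X has a single production, so nothing to check there.

Conflict found: Predict set conflict for Y': { 'y' }
The grammar is NOT LL(1).

Answer: No. Predict set conflict for Y': { 'y' }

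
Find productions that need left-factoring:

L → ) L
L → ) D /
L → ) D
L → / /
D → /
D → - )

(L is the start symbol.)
Left-factoring is needed when two productions for the same non-terminal
share a common prefix on the right-hand side.

Productions for L:
  L → ) L
  L → ) D /
  L → ) D
  L → / /
Productions for D:
  D → /
  D → - )

Found common prefix ')' in productions for L

Answer: Yes, L has productions with common prefix ')'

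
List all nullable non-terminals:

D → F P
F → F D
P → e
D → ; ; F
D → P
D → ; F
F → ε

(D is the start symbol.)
A non-terminal is nullable if it can derive ε (the empty string): either it has an ε-production, or it has a production whose right-hand side consists entirely of nullable non-terminals.

ε-productions: F → ε
So F is immediately nullable.
No further non-terminal can be added: every production for the remaining non-terminals contains a terminal or a non-nullable non-terminal.
Nullable = { 'F' }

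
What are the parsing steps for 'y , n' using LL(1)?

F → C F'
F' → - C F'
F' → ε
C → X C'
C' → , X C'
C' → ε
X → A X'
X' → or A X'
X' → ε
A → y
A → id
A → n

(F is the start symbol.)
Stack is shown with the top on the left.

Stack         Input    Action
-----------------------------
F $           y , n $  output F → C F'
C F' $        y , n $  output C → X C'
X C' F' $     y , n $  output X → A X'
A X' C' F' $  y , n $  output A → y
y X' C' F' $  y , n $  match 'y'
X' C' F' $    , n $    output X' → ε
C' F' $       , n $    output C' → , X C'
, X C' F' $   , n $    match ','
X C' F' $     n $      output X → A X'
A X' C' F' $  n $      output A → n
n X' C' F' $  n $      match 'n'
X' C' F' $    $        output X' → ε
C' F' $       $        output C' → ε
F' $          $        output F' → ε
$             $        accept

The string is accepted.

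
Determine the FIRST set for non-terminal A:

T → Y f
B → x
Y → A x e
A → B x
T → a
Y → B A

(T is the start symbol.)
{ 'x' }

FIRST sets of the other non-terminals involved (by the same procedure, iterated to a fixed point):
  FIRST(B) = { 'x' }

From A → B x:
  - B is a non-terminal: add FIRST(B) \ {ε} = { 'x' }
    B is not nullable, so stop

Collecting: FIRST(A) = { 'x' }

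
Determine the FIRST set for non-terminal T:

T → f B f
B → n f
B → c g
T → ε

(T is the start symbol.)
To compute FIRST(T), examine every production with T on the left-hand side, reading each right-hand side left to right until a non-nullable symbol is reached.

From T → f B f:
  - f is a terminal: add 'f' and stop
From T → ε:
  - ε-production, so ε ∈ FIRST(T)

Collecting: FIRST(T) = { 'f', ε }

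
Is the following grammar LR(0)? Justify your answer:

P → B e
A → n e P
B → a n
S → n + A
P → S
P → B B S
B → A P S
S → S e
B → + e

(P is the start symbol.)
A grammar is LR(0) if no state in the canonical LR(0) collection has:
  - both a shift item (dot before a terminal) and a complete item (shift-reduce conflict), or
  - two or more complete items (reduce-reduce conflict; the accept item [P' → P .] counts as a complete item here).

Augment with P' → P and build the canonical LR(0) collection (I0 = CLOSURE({[P' → . P]}), then GOTO on every symbol after a dot until no new states appear). It has 22 states:
  I0: { [A → . n e P], [B → . + e], [B → . A P S], [B → . a n], [P → . B B S], [P → . B e], [P → . S], [P' → . P], [S → . S e], [S → . n + A] }  — shift
  I1: { [B → + . e] }  — shift
  I2: { [A → . n e P], [B → . + e], [B → . A P S], [B → . a n], [B → A . P S], [P → . B B S], [P → . B e], [P → . S], [S → . S e], [S → . n + A] }  — shift
  I3: { [A → . n e P], [B → . + e], [B → . A P S], [B → . a n], [P → B . B S], [P → B . e] }  — shift
  I4: { [P' → P .] }  — accept
  I5: { [P → S .], [S → S . e] }  — shift, reduce
  I6: { [B → a . n] }  — shift
  I7: { [A → n . e P], [S → n . + A] }  — shift
  I8: { [A → . n e P], [S → n + . A] }  — shift
  I9: { [A → . n e P], [A → n e . P], [B → . + e], [B → . A P S], [B → . a n], [P → . B B S], [P → . B e], [P → . S], [S → . S e], [S → . n + A] }  — shift
  I10: { [A → n e P .] }  — reduce
  I11: { [S → n + A .] }  — reduce
  I12: { [A → n . e P] }  — shift
  I13: { [B → a n .] }  — reduce
  I14: { [S → S e .] }  — reduce
  I15: { [P → B B . S], [S → . S e], [S → . n + A] }  — shift
  I16: { [P → B e .] }  — reduce
  I17: { [P → B B S .], [S → S . e] }  — shift, reduce
  I18: { [S → n . + A] }  — shift
  I19: { [B → A P . S], [S → . S e], [S → . n + A] }  — shift
  I20: { [B → A P S .], [S → S . e] }  — shift, reduce
  I21: { [B → + e .] }  — reduce

Conflict in state I5:
  Shift-reduce conflict between [P → S .] and [S → S . e]
So the grammar is NOT LR(0).

Answer: No. Shift-reduce conflict between [P → S .] and [S → S . e]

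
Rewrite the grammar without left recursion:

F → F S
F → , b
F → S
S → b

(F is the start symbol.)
F is directly left-recursive. The standard transformation for
  A → A α₁ | ... | A α_m | β₁ | ... | β_n
is
  A  → β₁ A' | ... | β_n A'
  A' → α₁ A' | ... | α_m A' | ε

F → , b becomes F → , b F'
F → S becomes F → S F'
F → F S becomes F' → S F'
Add F' → ε

Productions for other non-terminals are unchanged:
  S → b

Resulting grammar:
F → , b F'
F → S F'
F' → S F'
F' → ε
S → b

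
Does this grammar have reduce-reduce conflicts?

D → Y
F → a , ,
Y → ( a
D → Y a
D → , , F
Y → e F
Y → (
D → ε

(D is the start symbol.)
No reduce-reduce conflicts

Augment with D' → D and build the canonical LR(0) collection (I0 = CLOSURE({[D' → . D]}), then GOTO on every symbol after a dot until no new states appear). It has 14 states:
  I0: { [D → . , , F], [D → . Y a], [D → . Y], [D → .], [D' → . D], [Y → . ( a], [Y → . (], [Y → . e F] }  — shift, reduce
  I1: { [Y → ( . a], [Y → ( .] }  — shift, reduce
  I2: { [D → , . , F] }  — shift
  I3: { [D' → D .] }  — accept
  I4: { [D → Y . a], [D → Y .] }  — shift, reduce
  I5: { [F → . a , ,], [Y → e . F] }  — shift
  I6: { [Y → e F .] }  — reduce
  I7: { [F → a . , ,] }  — shift
  I8: { [F → a , . ,] }  — shift
  I9: { [F → a , , .] }  — reduce
  I10: { [D → Y a .] }  — reduce
  I11: { [D → , , . F], [F → . a , ,] }  — shift
  I12: { [D → , , F .] }  — reduce
  I13: { [Y → ( a .] }  — reduce

No state contains more than one complete item.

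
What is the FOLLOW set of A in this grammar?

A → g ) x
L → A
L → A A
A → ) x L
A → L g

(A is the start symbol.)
{ $, ')', 'g' }

A is the start symbol, so $ ∈ FOLLOW(A).
In L → A: A is at the end, add FOLLOW(L)
In L → A A: A is followed by A, add FIRST(A) \ {ε} = { ')', 'g' }
In L → A A: A is at the end, add FOLLOW(L)

The FOLLOW sets referred to above (computed the same way, to a fixed point):
  FOLLOW(L) = { $, ')', 'g' }

Taking the union: FOLLOW(A) = { $, ')', 'g' }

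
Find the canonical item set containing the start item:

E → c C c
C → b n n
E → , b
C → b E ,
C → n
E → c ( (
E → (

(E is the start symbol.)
{ [E → . (], [E → . , b], [E → . c ( (], [E → . c C c], [E' → . E] }

First, augment the grammar with E' → E
I₀ = CLOSURE({ [E' → . E] }):
  [E' → . E] has the dot before E: add [E → . c C c], [E → . , b], [E → . c ( (], [E → . (]
No further items can be added.

I₀ = { [E → . (], [E → . , b], [E → . c ( (], [E → . c C c], [E' → . E] }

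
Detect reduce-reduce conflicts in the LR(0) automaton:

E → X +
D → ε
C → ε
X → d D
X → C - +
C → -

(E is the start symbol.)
No reduce-reduce conflicts

A reduce-reduce conflict occurs when an LR(0) state has two complete items [A → α .] and [B → β .] — both call for a reduction, and with no lookahead the parser cannot choose between them.

Augment with E' → E and build the canonical LR(0) collection (I0 = CLOSURE({[E' → . E]}), then GOTO on every symbol after a dot until no new states appear). It has 10 states:
  I0: { [C → . -], [C → .], [E → . X +], [E' → . E], [X → . C - +], [X → . d D] }  — shift, reduce
  I1: { [C → - .] }  — reduce
  I2: { [X → C . - +] }  — shift
  I3: { [E' → E .] }  — accept
  I4: { [E → X . +] }  — shift
  I5: { [D → .], [X → d . D] }  — reduce
  I6: { [X → d D .] }  — reduce
  I7: { [E → X + .] }  — reduce
  I8: { [X → C - . +] }  — shift
  I9: { [X → C - + .] }  — reduce

No state contains more than one complete item.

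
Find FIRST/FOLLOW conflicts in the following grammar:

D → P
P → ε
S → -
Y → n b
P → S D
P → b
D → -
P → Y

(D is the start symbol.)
No FIRST/FOLLOW conflicts.

Nullable non-terminals: D, P.
FIRST sets used below: FIRST(P) = { '-', 'b', 'n', ε }, FIRST(S) = { '-' }, FIRST(Y) = { 'n' }

D: nullable alternative(s) D → P; FOLLOW(D) = { $ }
  D → P: FIRST \ {ε} = { '-', 'b', 'n' } — this is the only nullable alternative, skip
  D → -: FIRST \ {ε} = { '-' } — disjoint from FOLLOW(D)

P: nullable alternative(s) P → ε; FOLLOW(P) = { $ }
  P → ε: FIRST \ {ε} = { } — this is the only nullable alternative, skip
  P → S D: FIRST \ {ε} = { '-' } — disjoint from FOLLOW(P)
  P → b: FIRST \ {ε} = { 'b' } — disjoint from FOLLOW(P)
  P → Y: FIRST \ {ε} = { 'n' } — disjoint from FOLLOW(P)

S, Y have no nullable alternative, so no FIRST/FOLLOW check is needed there.

No FIRST/FOLLOW conflicts found.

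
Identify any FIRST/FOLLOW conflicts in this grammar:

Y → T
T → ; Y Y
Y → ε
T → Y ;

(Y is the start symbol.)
Nullable non-terminals: Y.
FIRST sets used below: FIRST(T) = { ';' }

Y: nullable alternative(s) Y → ε; FOLLOW(Y) = { $, ';' }
  Y → T: FIRST \ {ε} = { ';' } — overlaps FOLLOW(Y) on { ';' }: CONFLICT
  Y → ε: FIRST \ {ε} = { } — this is the only nullable alternative, skip

T has no nullable alternative, so no FIRST/FOLLOW check is needed there.

So the grammar has 1 FIRST/FOLLOW conflict (marked CONFLICT above).

Answer: Yes. Y → T with FOLLOW(Y) on { ';' }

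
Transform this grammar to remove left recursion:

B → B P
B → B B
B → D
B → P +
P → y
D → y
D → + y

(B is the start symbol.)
B → D B'
B → P + B'
B' → P B'
B' → B B'
B' → ε
P → y
D → y
D → + y

B is directly left-recursive. The standard transformation for
  A → A α₁ | ... | A α_m | β₁ | ... | β_n
is
  A  → β₁ A' | ... | β_n A'
  A' → α₁ A' | ... | α_m A' | ε

B → D becomes B → D B'
B → P + becomes B → P + B'
B → B P becomes B' → P B'
B → B B becomes B' → B B'
Add B' → ε

Productions for other non-terminals are unchanged:
  P → y
  D → y
  D → + y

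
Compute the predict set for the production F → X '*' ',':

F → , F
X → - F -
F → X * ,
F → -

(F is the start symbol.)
{ '-' }

PREDICT(F → X '*' ',') = (FIRST(RHS) \ {ε}) ∪ (FOLLOW(F) if ε ∈ FIRST(RHS), i.e. RHS ⇒* ε)
FIRST(X) = { '-' }
FIRST(X '*' ',') = { '-' }
ε ∉ FIRST(X '*' ','), so FOLLOW(F) is not added.
PREDICT(F → X '*' ',') = { '-' }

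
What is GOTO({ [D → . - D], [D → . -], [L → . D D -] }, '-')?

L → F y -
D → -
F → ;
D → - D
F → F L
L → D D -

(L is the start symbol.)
GOTO(I, '-') = CLOSURE({ [A → αX.β] : [A → α.Xβ] ∈ I, X = '-' })

Items with dot before '-', with the dot advanced:
  [D → . -] → [D → - .]
  [D → . - D] → [D → - . D]
Closure of the advanced items:
  [D → - . D] has the dot before D: add [D → . -], [D → . - D]

GOTO = { [D → - . D], [D → - .], [D → . - D], [D → . -] }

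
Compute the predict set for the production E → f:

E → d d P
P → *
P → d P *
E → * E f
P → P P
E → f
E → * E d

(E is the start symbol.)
{ 'f' }

PREDICT(E → f) = (FIRST(RHS) \ {ε}) ∪ (FOLLOW(E) if ε ∈ FIRST(RHS), i.e. RHS ⇒* ε)
FIRST(f) = { 'f' }
ε ∉ FIRST(f), so FOLLOW(E) is not added.
PREDICT(E → f) = { 'f' }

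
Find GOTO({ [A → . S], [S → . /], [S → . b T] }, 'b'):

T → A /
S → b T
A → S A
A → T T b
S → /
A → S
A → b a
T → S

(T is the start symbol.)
GOTO(I, 'b') = CLOSURE({ [A → αX.β] : [A → α.Xβ] ∈ I, X = 'b' })

Items with dot before 'b', with the dot advanced:
  [S → . b T] → [S → b . T]
Closure of the advanced items:
  [S → b . T] has the dot before T: add [T → . A /], [T → . S]
  [T → . A /] has the dot before A: add [A → . S A], [A → . T T b], [A → . S], [A → . b a]
  [T → . S] has the dot before S: add [S → . b T], [S → . /]

GOTO = { [A → . S A], [A → . S], [A → . T T b], [A → . b a], [S → . /], [S → . b T], [S → b . T], [T → . A /], [T → . S] }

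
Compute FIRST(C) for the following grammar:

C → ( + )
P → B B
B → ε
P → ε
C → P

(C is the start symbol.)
{ '(', ε }

To compute FIRST(C), examine every production with C on the left-hand side, reading each right-hand side left to right until a non-nullable symbol is reached.

FIRST sets of the other non-terminals involved (by the same procedure, iterated to a fixed point):
  FIRST(P) = { ε }

From C → ( + ):
  - '(' is a terminal: add '(' and stop
From C → P:
  - P is a non-terminal: add FIRST(P) \ {ε} = { }
    P is nullable and nothing follows, so the whole right-hand side can vanish: ε ∈ FIRST(C)

Collecting: FIRST(C) = { '(', ε }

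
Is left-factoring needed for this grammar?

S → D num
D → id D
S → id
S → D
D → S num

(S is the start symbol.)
Left-factoring is needed when two productions for the same non-terminal
share a common prefix on the right-hand side.

Productions for S:
  S → D num
  S → id
  S → D
Productions for D:
  D → id D
  D → S num

Found common prefix 'D' in productions for S

Answer: Yes, S has productions with common prefix 'D'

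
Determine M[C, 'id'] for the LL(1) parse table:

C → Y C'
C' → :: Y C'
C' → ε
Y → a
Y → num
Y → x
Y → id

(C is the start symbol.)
To find M[C, 'id'], we find productions for C where 'id' is in the predict set (PREDICT(N → α) = (FIRST(α) \ {ε}) ∪ (FOLLOW(N) if α ⇒* ε)).

Relevant sets:
  FIRST(Y) = { 'a', 'id', 'num', 'x' }

C → Y C': PREDICT = { 'a', 'id', 'num', 'x' }
  'id' is in predict set, so this production goes in M[C, 'id']

M[C, 'id'] = C → Y C'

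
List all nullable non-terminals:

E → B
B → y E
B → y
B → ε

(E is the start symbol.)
{ 'B', 'E' }

ε-productions: B → ε
So B is immediately nullable.
E → B: every symbol on the right is nullable, so E is nullable too.
Every non-terminal is now nullable.
Nullable = { 'B', 'E' }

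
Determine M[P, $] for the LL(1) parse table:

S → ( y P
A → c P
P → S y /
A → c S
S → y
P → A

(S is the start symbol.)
Empty (error entry)

To find M[P, $], we find productions for P where $ is in the predict set (PREDICT(N → α) = (FIRST(α) \ {ε}) ∪ (FOLLOW(N) if α ⇒* ε)).

Relevant sets:
  FIRST(S) = { '(', 'y' }
  FIRST(A) = { 'c' }

P → S y /: PREDICT = { '(', 'y' }
P → A: PREDICT = { 'c' }

M[P, $] is empty (no production applies)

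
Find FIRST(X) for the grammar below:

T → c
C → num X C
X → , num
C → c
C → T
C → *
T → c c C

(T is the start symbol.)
From X → , num:
  - ',' is a terminal: add ',' and stop

Collecting: FIRST(X) = { ',' }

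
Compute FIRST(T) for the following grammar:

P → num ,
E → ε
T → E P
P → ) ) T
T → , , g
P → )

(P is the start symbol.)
To compute FIRST(T), examine every production with T on the left-hand side, reading each right-hand side left to right until a non-nullable symbol is reached.

FIRST sets of the other non-terminals involved (by the same procedure, iterated to a fixed point):
  FIRST(E) = { ε }
  FIRST(P) = { ')', 'num' }

From T → E P:
  - E is a non-terminal: add FIRST(E) \ {ε} = { }
    E is nullable, so continue to the next symbol
  - P is a non-terminal: add FIRST(P) \ {ε} = { ')', 'num' }
    P is not nullable, so stop
From T → , , g:
  - ',' is a terminal: add ',' and stop

Collecting: FIRST(T) = { ')', ',', 'num' }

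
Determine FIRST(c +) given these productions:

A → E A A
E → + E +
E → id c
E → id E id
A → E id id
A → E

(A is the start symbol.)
To compute FIRST(c +), process the symbols left to right:
Symbol c is a terminal. Add 'c' and stop.
FIRST(c +) = { 'c' }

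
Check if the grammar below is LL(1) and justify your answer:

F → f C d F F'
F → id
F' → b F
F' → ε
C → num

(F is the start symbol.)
A grammar is LL(1) if for each non-terminal N with multiple productions, the predict sets of those productions are pairwise disjoint, where PREDICT(N → α) = (FIRST(α) \ {ε}) ∪ (FOLLOW(N) if α ⇒* ε).

Relevant sets:
  FOLLOW(F') = { $, 'b' }

For F:
  PREDICT(F → f C d F F') = { 'f' }
  PREDICT(F → id) = { 'id' }
For F':
  PREDICT(F' → b F) = { 'b' }
  PREDICT(F' → ε) = { $, 'b' }
C has a single production, so nothing to check there.

Conflict found: Predict set conflict for F': { 'b' }
The grammar is NOT LL(1).

Answer: No. Predict set conflict for F': { 'b' }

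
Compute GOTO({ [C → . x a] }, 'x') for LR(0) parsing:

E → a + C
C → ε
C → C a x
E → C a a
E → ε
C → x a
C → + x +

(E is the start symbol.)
GOTO(I, 'x') = CLOSURE({ [A → αX.β] : [A → α.Xβ] ∈ I, X = 'x' })

Items with dot before 'x', with the dot advanced:
  [C → . x a] → [C → x . a]
Closure adds nothing (no advanced item has the dot before a non-terminal).

GOTO = { [C → x . a] }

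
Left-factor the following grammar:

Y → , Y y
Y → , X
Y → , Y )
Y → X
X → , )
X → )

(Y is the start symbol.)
Left-factoring transforms A → αβ₁ | αβ₂ into A → αA' and A' → β₁ | β₂
(α is the longest common prefix among the alternatives). Repeat until
no nonterminal has two alternatives with a common prefix.

Round 1: Y has alternatives sharing prefix ','. Introduce Y': Y → , Y'
  Add: Y' → Y y
  Add: Y' → X
  Add: Y' → Y )

Round 2: Y' has alternatives sharing prefix 'Y'. Introduce Y'': Y' → Y Y''
  Add: Y'' → y
  Add: Y'' → )

No remaining common prefixes — done.

Resulting grammar:
Y → , Y'
Y' → Y Y''
Y'' → y
Y'' → )
Y' → X
Y → X
X → , )
X → )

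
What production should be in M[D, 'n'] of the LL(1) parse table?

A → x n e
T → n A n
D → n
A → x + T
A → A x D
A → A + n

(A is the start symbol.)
To find M[D, 'n'], we find productions for D where 'n' is in the predict set (PREDICT(N → α) = (FIRST(α) \ {ε}) ∪ (FOLLOW(N) if α ⇒* ε)).

D → n: PREDICT = { 'n' }
  'n' is in predict set, so this production goes in M[D, 'n']

M[D, 'n'] = D → n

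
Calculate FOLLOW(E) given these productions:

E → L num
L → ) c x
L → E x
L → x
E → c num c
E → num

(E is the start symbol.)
To compute FOLLOW(E), find every occurrence of E on a right-hand side N → α E β: add FIRST(β) \ {ε}, and if β is empty or nullable also add FOLLOW(N). Iterate to a fixed point.

E is the start symbol, so $ ∈ FOLLOW(E).
In L → E x: E is followed by x, add FIRST(x) \ {ε} = { 'x' }

Taking the union: FOLLOW(E) = { $, 'x' }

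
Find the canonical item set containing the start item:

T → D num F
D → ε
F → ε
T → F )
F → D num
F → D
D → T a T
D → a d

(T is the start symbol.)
{ [D → . T a T], [D → . a d], [D → .], [F → . D num], [F → . D], [F → .], [T → . D num F], [T → . F )], [T' → . T] }

First, augment the grammar with T' → T
I₀ = CLOSURE({ [T' → . T] }):
  [T' → . T] has the dot before T: add [T → . D num F], [T → . F )]
  [T → . D num F] has the dot before D: add [D → .], [D → . T a T], [D → . a d]
  [T → . F )] has the dot before F: add [F → .], [F → . D num], [F → . D]
No further items can be added.

I₀ = { [D → . T a T], [D → . a d], [D → .], [F → . D num], [F → . D], [F → .], [T → . D num F], [T → . F )], [T' → . T] }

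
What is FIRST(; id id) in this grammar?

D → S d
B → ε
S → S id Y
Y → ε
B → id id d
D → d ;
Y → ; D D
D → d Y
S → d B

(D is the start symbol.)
{ ';' }

To compute FIRST(; id id), process the symbols left to right:
Symbol ; is a terminal. Add ';' and stop.
FIRST(; id id) = { ';' }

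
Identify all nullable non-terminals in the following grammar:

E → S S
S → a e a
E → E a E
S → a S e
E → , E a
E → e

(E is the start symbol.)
A non-terminal is nullable if it can derive ε (the empty string): either it has an ε-production, or it has a production whose right-hand side consists entirely of nullable non-terminals.

There are no ε-productions, so no non-terminal can derive ε.
No non-terminals are nullable.

Answer: None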